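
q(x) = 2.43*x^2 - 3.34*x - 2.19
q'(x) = 4.86*x - 3.34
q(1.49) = -1.77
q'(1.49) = 3.90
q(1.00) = -3.10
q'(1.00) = 1.52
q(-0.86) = 2.48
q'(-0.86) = -7.52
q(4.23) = 27.16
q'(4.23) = 17.22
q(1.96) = 0.60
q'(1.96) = 6.19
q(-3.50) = 39.27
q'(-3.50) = -20.35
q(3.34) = 13.76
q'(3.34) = 12.89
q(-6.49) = 121.84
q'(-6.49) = -34.88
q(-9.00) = 224.70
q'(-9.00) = -47.08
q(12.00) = 307.65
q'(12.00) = 54.98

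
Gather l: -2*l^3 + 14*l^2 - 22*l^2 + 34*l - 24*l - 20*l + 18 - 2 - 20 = -2*l^3 - 8*l^2 - 10*l - 4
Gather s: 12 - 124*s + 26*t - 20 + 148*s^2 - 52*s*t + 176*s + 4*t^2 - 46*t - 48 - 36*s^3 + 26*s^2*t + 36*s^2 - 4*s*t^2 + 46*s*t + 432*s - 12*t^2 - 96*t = -36*s^3 + s^2*(26*t + 184) + s*(-4*t^2 - 6*t + 484) - 8*t^2 - 116*t - 56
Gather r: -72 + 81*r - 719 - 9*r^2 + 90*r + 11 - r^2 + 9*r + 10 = -10*r^2 + 180*r - 770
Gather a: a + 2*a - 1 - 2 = 3*a - 3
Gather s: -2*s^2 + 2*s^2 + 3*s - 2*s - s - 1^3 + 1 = 0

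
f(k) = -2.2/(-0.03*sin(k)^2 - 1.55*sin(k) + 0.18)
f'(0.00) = -105.25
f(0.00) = -12.22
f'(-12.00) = -6.74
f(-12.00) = 3.33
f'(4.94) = -0.27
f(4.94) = -1.32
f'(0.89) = -2.03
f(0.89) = 2.11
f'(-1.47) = -0.12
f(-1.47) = -1.30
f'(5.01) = -0.36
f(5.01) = -1.35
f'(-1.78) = 0.25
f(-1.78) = -1.32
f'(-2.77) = 5.74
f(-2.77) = -2.98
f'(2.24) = 1.96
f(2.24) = 2.09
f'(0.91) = -1.91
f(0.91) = 2.07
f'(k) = -2.2*(0.06*sin(k)*cos(k) + 1.55*cos(k))/(-0.03*sin(k)^2 - 1.55*sin(k) + 0.18)^2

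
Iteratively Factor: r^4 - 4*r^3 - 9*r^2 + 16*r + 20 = (r - 2)*(r^3 - 2*r^2 - 13*r - 10) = (r - 2)*(r + 2)*(r^2 - 4*r - 5) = (r - 2)*(r + 1)*(r + 2)*(r - 5)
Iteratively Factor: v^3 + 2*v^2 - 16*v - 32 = (v - 4)*(v^2 + 6*v + 8) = (v - 4)*(v + 2)*(v + 4)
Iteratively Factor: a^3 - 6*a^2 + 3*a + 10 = (a - 5)*(a^2 - a - 2) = (a - 5)*(a + 1)*(a - 2)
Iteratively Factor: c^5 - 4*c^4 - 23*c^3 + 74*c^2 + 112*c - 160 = (c + 4)*(c^4 - 8*c^3 + 9*c^2 + 38*c - 40) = (c - 4)*(c + 4)*(c^3 - 4*c^2 - 7*c + 10) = (c - 5)*(c - 4)*(c + 4)*(c^2 + c - 2) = (c - 5)*(c - 4)*(c - 1)*(c + 4)*(c + 2)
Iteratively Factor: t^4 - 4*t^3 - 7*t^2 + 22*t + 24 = (t - 3)*(t^3 - t^2 - 10*t - 8) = (t - 3)*(t + 2)*(t^2 - 3*t - 4) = (t - 4)*(t - 3)*(t + 2)*(t + 1)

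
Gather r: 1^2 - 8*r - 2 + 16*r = 8*r - 1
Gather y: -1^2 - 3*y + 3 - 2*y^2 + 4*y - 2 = -2*y^2 + y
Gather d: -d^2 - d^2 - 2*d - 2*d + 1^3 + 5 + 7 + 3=-2*d^2 - 4*d + 16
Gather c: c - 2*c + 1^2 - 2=-c - 1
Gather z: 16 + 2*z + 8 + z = 3*z + 24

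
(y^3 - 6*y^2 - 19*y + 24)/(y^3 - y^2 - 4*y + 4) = (y^2 - 5*y - 24)/(y^2 - 4)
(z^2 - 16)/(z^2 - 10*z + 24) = (z + 4)/(z - 6)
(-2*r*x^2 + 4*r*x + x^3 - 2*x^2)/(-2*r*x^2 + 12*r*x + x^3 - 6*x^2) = (x - 2)/(x - 6)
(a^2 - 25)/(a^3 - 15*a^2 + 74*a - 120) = (a + 5)/(a^2 - 10*a + 24)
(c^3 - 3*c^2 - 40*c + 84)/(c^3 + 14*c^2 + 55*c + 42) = (c^2 - 9*c + 14)/(c^2 + 8*c + 7)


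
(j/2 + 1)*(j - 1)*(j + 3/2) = j^3/2 + 5*j^2/4 - j/4 - 3/2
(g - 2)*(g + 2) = g^2 - 4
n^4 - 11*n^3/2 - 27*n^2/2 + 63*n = n*(n - 6)*(n - 3)*(n + 7/2)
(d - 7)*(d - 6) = d^2 - 13*d + 42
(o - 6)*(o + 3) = o^2 - 3*o - 18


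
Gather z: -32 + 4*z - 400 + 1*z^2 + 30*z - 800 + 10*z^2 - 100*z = 11*z^2 - 66*z - 1232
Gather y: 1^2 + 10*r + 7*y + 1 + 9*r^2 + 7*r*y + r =9*r^2 + 11*r + y*(7*r + 7) + 2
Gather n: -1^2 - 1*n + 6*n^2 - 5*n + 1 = 6*n^2 - 6*n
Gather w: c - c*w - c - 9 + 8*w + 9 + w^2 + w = w^2 + w*(9 - c)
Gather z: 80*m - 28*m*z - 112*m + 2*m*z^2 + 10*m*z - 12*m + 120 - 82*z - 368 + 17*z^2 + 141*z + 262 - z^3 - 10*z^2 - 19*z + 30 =-44*m - z^3 + z^2*(2*m + 7) + z*(40 - 18*m) + 44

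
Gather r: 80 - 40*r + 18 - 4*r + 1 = 99 - 44*r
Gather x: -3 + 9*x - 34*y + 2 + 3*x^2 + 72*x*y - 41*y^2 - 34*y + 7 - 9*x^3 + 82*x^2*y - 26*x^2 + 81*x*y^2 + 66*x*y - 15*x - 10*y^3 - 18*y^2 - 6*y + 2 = -9*x^3 + x^2*(82*y - 23) + x*(81*y^2 + 138*y - 6) - 10*y^3 - 59*y^2 - 74*y + 8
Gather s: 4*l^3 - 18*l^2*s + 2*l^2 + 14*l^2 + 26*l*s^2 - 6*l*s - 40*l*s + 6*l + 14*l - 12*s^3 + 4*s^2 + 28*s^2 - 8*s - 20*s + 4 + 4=4*l^3 + 16*l^2 + 20*l - 12*s^3 + s^2*(26*l + 32) + s*(-18*l^2 - 46*l - 28) + 8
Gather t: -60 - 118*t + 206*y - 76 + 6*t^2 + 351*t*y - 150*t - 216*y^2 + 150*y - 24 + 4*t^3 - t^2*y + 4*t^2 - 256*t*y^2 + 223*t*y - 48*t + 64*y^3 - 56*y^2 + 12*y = 4*t^3 + t^2*(10 - y) + t*(-256*y^2 + 574*y - 316) + 64*y^3 - 272*y^2 + 368*y - 160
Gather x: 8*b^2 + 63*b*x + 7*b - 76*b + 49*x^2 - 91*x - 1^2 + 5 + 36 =8*b^2 - 69*b + 49*x^2 + x*(63*b - 91) + 40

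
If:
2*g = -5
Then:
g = -5/2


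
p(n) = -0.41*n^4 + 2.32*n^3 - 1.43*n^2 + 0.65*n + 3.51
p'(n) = -1.64*n^3 + 6.96*n^2 - 2.86*n + 0.65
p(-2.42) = -53.38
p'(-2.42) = 71.57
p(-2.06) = -31.56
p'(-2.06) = 50.41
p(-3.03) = -110.68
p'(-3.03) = 118.84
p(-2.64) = -70.78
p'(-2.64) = 86.88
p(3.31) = 24.91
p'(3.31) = 7.96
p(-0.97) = -0.95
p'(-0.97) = 11.47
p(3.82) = 27.14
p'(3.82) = -0.13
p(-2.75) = -80.79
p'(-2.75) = 95.26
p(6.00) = -74.31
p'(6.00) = -120.19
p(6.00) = -74.31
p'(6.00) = -120.19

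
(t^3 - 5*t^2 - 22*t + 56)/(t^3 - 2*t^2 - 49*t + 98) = (t + 4)/(t + 7)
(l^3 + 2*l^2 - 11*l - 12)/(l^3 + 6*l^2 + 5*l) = (l^2 + l - 12)/(l*(l + 5))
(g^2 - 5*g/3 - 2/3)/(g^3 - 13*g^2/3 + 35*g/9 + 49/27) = 9*(g - 2)/(9*g^2 - 42*g + 49)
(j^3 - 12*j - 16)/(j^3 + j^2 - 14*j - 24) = (j + 2)/(j + 3)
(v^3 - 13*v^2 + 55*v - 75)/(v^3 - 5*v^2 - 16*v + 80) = (v^2 - 8*v + 15)/(v^2 - 16)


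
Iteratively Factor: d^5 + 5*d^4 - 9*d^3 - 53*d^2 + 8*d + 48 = (d - 1)*(d^4 + 6*d^3 - 3*d^2 - 56*d - 48) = (d - 1)*(d + 4)*(d^3 + 2*d^2 - 11*d - 12) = (d - 1)*(d + 4)^2*(d^2 - 2*d - 3) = (d - 3)*(d - 1)*(d + 4)^2*(d + 1)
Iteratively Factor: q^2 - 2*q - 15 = (q - 5)*(q + 3)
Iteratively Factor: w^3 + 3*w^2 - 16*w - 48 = (w + 4)*(w^2 - w - 12) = (w - 4)*(w + 4)*(w + 3)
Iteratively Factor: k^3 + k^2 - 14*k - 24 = (k + 2)*(k^2 - k - 12) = (k + 2)*(k + 3)*(k - 4)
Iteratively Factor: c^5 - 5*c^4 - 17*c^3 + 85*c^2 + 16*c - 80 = (c - 1)*(c^4 - 4*c^3 - 21*c^2 + 64*c + 80) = (c - 4)*(c - 1)*(c^3 - 21*c - 20) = (c - 4)*(c - 1)*(c + 4)*(c^2 - 4*c - 5) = (c - 5)*(c - 4)*(c - 1)*(c + 4)*(c + 1)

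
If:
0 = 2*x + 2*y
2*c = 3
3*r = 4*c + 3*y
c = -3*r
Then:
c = 3/2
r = -1/2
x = 5/2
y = -5/2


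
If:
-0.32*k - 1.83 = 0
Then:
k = -5.72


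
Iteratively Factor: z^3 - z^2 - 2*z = (z)*(z^2 - z - 2) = z*(z + 1)*(z - 2)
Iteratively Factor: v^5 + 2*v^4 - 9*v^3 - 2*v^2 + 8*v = (v - 1)*(v^4 + 3*v^3 - 6*v^2 - 8*v) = (v - 2)*(v - 1)*(v^3 + 5*v^2 + 4*v) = (v - 2)*(v - 1)*(v + 1)*(v^2 + 4*v) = v*(v - 2)*(v - 1)*(v + 1)*(v + 4)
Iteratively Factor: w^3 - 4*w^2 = (w - 4)*(w^2) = w*(w - 4)*(w)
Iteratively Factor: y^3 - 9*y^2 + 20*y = (y - 5)*(y^2 - 4*y) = (y - 5)*(y - 4)*(y)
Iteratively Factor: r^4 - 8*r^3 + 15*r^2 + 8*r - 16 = (r + 1)*(r^3 - 9*r^2 + 24*r - 16) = (r - 1)*(r + 1)*(r^2 - 8*r + 16) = (r - 4)*(r - 1)*(r + 1)*(r - 4)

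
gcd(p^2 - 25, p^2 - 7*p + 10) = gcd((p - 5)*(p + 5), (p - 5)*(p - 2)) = p - 5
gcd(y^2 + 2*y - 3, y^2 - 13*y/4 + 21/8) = 1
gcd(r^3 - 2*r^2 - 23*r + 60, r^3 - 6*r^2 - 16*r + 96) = r - 4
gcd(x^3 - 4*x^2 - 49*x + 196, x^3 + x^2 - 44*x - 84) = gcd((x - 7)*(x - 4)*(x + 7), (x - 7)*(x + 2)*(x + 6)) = x - 7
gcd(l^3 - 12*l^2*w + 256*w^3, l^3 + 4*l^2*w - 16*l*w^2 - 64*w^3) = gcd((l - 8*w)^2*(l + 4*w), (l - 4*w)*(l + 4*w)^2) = l + 4*w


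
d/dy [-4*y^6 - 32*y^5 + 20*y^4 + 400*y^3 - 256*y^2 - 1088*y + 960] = -24*y^5 - 160*y^4 + 80*y^3 + 1200*y^2 - 512*y - 1088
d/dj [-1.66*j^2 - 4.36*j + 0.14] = -3.32*j - 4.36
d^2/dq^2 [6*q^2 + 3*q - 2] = 12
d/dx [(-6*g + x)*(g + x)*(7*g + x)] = -41*g^2 + 4*g*x + 3*x^2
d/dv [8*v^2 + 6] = 16*v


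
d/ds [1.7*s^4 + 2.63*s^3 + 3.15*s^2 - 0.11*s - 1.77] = 6.8*s^3 + 7.89*s^2 + 6.3*s - 0.11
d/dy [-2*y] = -2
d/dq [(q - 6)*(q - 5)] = 2*q - 11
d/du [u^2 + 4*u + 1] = 2*u + 4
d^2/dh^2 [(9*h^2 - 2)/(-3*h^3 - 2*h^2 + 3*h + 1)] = 2*(-81*h^6 - 135*h^4 - 147*h^3 - 84*h^2 - 18*h + 13)/(27*h^9 + 54*h^8 - 45*h^7 - 127*h^6 + 9*h^5 + 96*h^4 + 18*h^3 - 21*h^2 - 9*h - 1)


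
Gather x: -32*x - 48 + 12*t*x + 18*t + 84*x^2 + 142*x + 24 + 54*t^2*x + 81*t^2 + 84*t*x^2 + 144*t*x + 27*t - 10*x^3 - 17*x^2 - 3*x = 81*t^2 + 45*t - 10*x^3 + x^2*(84*t + 67) + x*(54*t^2 + 156*t + 107) - 24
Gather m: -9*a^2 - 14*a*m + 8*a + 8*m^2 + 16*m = -9*a^2 + 8*a + 8*m^2 + m*(16 - 14*a)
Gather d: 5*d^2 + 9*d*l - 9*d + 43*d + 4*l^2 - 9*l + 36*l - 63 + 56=5*d^2 + d*(9*l + 34) + 4*l^2 + 27*l - 7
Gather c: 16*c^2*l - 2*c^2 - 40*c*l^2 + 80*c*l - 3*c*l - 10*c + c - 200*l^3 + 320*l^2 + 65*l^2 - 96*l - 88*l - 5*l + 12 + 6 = c^2*(16*l - 2) + c*(-40*l^2 + 77*l - 9) - 200*l^3 + 385*l^2 - 189*l + 18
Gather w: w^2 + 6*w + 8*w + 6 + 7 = w^2 + 14*w + 13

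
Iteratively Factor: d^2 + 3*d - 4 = (d - 1)*(d + 4)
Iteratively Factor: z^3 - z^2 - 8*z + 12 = (z - 2)*(z^2 + z - 6) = (z - 2)*(z + 3)*(z - 2)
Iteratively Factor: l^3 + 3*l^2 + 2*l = (l + 1)*(l^2 + 2*l) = (l + 1)*(l + 2)*(l)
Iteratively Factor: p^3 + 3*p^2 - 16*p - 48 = (p + 3)*(p^2 - 16) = (p + 3)*(p + 4)*(p - 4)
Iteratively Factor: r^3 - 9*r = (r + 3)*(r^2 - 3*r) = (r - 3)*(r + 3)*(r)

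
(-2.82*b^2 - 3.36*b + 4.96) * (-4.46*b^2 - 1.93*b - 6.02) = 12.5772*b^4 + 20.4282*b^3 + 1.3396*b^2 + 10.6544*b - 29.8592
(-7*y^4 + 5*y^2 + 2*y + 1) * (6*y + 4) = -42*y^5 - 28*y^4 + 30*y^3 + 32*y^2 + 14*y + 4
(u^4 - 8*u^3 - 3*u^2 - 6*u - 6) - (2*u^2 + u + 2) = u^4 - 8*u^3 - 5*u^2 - 7*u - 8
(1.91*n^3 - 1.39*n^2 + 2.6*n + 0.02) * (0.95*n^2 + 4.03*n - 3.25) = 1.8145*n^5 + 6.3768*n^4 - 9.3392*n^3 + 15.0145*n^2 - 8.3694*n - 0.065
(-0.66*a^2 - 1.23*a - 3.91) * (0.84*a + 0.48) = -0.5544*a^3 - 1.35*a^2 - 3.8748*a - 1.8768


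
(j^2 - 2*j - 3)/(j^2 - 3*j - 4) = (j - 3)/(j - 4)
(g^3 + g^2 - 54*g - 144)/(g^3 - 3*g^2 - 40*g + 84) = (g^2 - 5*g - 24)/(g^2 - 9*g + 14)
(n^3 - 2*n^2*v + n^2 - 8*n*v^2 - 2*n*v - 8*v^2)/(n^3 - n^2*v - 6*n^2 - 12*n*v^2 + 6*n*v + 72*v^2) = (n^2 + 2*n*v + n + 2*v)/(n^2 + 3*n*v - 6*n - 18*v)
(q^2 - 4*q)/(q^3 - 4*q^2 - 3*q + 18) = q*(q - 4)/(q^3 - 4*q^2 - 3*q + 18)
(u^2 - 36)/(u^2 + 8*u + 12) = (u - 6)/(u + 2)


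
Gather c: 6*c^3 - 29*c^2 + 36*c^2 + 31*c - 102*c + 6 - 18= 6*c^3 + 7*c^2 - 71*c - 12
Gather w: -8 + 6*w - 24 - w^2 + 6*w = -w^2 + 12*w - 32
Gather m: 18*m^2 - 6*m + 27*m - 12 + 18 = 18*m^2 + 21*m + 6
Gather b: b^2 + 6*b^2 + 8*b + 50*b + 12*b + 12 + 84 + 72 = 7*b^2 + 70*b + 168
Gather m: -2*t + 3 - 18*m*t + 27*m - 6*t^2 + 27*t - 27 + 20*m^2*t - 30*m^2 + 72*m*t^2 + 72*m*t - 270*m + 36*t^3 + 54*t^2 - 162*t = m^2*(20*t - 30) + m*(72*t^2 + 54*t - 243) + 36*t^3 + 48*t^2 - 137*t - 24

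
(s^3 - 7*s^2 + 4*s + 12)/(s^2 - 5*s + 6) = (s^2 - 5*s - 6)/(s - 3)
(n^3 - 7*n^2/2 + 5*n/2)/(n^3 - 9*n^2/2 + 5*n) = (n - 1)/(n - 2)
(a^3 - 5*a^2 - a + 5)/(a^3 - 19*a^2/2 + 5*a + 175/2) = 2*(a^2 - 1)/(2*a^2 - 9*a - 35)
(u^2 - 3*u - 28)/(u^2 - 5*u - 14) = (u + 4)/(u + 2)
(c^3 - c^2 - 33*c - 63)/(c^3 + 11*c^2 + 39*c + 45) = (c - 7)/(c + 5)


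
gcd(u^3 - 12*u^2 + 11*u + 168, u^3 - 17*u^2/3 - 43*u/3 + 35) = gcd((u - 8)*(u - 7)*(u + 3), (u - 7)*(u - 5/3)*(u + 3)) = u^2 - 4*u - 21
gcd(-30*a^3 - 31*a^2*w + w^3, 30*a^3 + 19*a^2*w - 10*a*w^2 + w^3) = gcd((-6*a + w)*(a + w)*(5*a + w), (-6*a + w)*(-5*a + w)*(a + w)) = -6*a^2 - 5*a*w + w^2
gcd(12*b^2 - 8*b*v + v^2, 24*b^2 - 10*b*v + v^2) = -6*b + v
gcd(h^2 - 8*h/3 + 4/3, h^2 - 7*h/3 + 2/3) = h - 2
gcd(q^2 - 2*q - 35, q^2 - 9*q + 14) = q - 7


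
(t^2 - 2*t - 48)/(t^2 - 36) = (t - 8)/(t - 6)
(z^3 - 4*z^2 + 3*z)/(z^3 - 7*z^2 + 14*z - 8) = z*(z - 3)/(z^2 - 6*z + 8)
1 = 1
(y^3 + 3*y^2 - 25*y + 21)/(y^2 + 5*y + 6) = (y^3 + 3*y^2 - 25*y + 21)/(y^2 + 5*y + 6)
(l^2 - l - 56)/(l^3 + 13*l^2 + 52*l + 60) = (l^2 - l - 56)/(l^3 + 13*l^2 + 52*l + 60)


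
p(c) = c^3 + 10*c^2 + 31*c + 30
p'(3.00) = 118.00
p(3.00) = 240.00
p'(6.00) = 259.00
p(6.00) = 792.00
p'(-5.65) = 13.77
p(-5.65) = -6.29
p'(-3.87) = -1.47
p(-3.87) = 1.84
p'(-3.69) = -1.95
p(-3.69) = 1.53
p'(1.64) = 71.87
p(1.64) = 112.15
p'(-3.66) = -2.01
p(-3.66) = 1.47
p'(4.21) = 168.37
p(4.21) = 412.37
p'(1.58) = 70.09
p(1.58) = 107.89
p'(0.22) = 35.55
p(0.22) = 37.31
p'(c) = 3*c^2 + 20*c + 31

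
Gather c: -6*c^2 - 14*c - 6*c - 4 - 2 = -6*c^2 - 20*c - 6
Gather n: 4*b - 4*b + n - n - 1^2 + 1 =0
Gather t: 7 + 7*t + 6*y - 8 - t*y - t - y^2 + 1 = t*(6 - y) - y^2 + 6*y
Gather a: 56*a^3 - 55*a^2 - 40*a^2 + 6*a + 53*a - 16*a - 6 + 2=56*a^3 - 95*a^2 + 43*a - 4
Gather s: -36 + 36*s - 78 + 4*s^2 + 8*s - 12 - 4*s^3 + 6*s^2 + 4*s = -4*s^3 + 10*s^2 + 48*s - 126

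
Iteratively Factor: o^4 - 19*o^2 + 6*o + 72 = (o + 2)*(o^3 - 2*o^2 - 15*o + 36) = (o + 2)*(o + 4)*(o^2 - 6*o + 9) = (o - 3)*(o + 2)*(o + 4)*(o - 3)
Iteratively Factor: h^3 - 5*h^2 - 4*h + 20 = (h + 2)*(h^2 - 7*h + 10) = (h - 2)*(h + 2)*(h - 5)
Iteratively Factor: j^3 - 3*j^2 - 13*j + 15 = (j - 1)*(j^2 - 2*j - 15) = (j - 5)*(j - 1)*(j + 3)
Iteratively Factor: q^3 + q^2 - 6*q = (q)*(q^2 + q - 6) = q*(q + 3)*(q - 2)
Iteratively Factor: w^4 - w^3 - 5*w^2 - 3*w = (w + 1)*(w^3 - 2*w^2 - 3*w) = (w - 3)*(w + 1)*(w^2 + w) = (w - 3)*(w + 1)^2*(w)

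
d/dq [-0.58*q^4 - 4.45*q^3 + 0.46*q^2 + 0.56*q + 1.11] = -2.32*q^3 - 13.35*q^2 + 0.92*q + 0.56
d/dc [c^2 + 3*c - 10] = 2*c + 3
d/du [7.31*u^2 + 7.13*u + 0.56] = 14.62*u + 7.13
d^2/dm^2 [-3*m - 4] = 0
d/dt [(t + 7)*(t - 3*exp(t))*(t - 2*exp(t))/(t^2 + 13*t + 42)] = (-5*t^2*exp(t) + t^2 + 12*t*exp(2*t) - 30*t*exp(t) + 12*t + 66*exp(2*t) - 30*exp(t))/(t^2 + 12*t + 36)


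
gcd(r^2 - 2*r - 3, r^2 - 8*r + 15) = r - 3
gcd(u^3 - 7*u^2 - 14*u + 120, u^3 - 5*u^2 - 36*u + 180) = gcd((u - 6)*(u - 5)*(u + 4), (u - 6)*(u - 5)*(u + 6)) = u^2 - 11*u + 30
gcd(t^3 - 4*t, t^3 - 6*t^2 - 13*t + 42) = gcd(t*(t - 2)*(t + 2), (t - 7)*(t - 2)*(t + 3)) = t - 2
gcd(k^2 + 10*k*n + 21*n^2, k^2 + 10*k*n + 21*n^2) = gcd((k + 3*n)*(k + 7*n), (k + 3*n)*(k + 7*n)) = k^2 + 10*k*n + 21*n^2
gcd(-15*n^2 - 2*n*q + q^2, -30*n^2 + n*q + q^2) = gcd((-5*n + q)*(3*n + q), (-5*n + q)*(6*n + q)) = -5*n + q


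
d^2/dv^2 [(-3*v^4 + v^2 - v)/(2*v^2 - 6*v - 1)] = 2*(-12*v^6 + 108*v^5 - 306*v^4 - 136*v^3 - 12*v^2 - 6*v + 7)/(8*v^6 - 72*v^5 + 204*v^4 - 144*v^3 - 102*v^2 - 18*v - 1)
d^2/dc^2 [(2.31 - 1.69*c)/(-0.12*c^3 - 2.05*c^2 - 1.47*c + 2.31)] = (0.146016*c^5 + 2.095272*c^4 + 4.51605799999999*c^3 - 55.069938*c^2 + 2.408868*c - 20.383902)/(0.001728*c^9 + 0.08856*c^8 + 1.576404*c^7 + 10.685053*c^6 + 15.901389*c^5 - 18.278694*c^4 - 36.669591*c^3 + 17.841978*c^2 + 23.532201*c - 12.326391)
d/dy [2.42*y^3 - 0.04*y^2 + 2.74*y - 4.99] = 7.26*y^2 - 0.08*y + 2.74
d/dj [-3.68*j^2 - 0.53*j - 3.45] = -7.36*j - 0.53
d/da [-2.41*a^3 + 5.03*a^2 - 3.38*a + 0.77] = -7.23*a^2 + 10.06*a - 3.38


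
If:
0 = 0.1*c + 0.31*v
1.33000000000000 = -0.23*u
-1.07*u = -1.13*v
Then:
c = 16.97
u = -5.78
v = -5.48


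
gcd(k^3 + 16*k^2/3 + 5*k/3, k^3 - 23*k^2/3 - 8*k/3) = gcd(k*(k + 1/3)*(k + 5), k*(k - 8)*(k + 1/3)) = k^2 + k/3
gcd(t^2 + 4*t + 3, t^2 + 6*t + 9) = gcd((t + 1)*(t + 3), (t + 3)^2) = t + 3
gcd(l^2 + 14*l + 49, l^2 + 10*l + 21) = l + 7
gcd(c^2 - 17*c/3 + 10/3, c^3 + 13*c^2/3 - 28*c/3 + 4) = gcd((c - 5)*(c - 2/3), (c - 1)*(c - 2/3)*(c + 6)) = c - 2/3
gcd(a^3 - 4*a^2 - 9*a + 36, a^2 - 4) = 1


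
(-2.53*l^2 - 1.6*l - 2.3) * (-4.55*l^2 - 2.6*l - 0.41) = 11.5115*l^4 + 13.858*l^3 + 15.6623*l^2 + 6.636*l + 0.943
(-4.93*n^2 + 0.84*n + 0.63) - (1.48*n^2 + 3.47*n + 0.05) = -6.41*n^2 - 2.63*n + 0.58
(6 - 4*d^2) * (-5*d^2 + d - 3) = 20*d^4 - 4*d^3 - 18*d^2 + 6*d - 18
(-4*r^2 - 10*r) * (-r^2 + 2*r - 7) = 4*r^4 + 2*r^3 + 8*r^2 + 70*r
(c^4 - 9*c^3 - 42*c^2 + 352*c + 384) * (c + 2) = c^5 - 7*c^4 - 60*c^3 + 268*c^2 + 1088*c + 768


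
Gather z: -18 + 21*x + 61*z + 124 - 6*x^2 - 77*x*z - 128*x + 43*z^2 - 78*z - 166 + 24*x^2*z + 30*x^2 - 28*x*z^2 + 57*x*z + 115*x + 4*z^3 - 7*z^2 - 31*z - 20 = 24*x^2 + 8*x + 4*z^3 + z^2*(36 - 28*x) + z*(24*x^2 - 20*x - 48) - 80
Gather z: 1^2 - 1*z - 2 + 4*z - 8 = 3*z - 9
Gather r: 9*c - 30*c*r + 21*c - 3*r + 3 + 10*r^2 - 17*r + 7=30*c + 10*r^2 + r*(-30*c - 20) + 10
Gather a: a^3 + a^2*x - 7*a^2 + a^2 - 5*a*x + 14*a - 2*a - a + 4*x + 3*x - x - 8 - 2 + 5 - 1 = a^3 + a^2*(x - 6) + a*(11 - 5*x) + 6*x - 6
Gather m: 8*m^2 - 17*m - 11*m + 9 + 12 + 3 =8*m^2 - 28*m + 24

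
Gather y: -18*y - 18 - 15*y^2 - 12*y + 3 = -15*y^2 - 30*y - 15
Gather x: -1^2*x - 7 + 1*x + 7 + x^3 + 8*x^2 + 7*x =x^3 + 8*x^2 + 7*x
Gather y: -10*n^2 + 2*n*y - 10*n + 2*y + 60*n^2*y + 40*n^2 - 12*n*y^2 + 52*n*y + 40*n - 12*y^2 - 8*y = 30*n^2 + 30*n + y^2*(-12*n - 12) + y*(60*n^2 + 54*n - 6)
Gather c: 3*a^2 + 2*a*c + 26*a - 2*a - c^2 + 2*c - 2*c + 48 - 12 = 3*a^2 + 2*a*c + 24*a - c^2 + 36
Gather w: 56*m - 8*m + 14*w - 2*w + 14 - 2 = 48*m + 12*w + 12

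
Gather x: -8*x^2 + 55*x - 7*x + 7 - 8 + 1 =-8*x^2 + 48*x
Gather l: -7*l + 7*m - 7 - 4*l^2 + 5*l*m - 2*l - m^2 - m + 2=-4*l^2 + l*(5*m - 9) - m^2 + 6*m - 5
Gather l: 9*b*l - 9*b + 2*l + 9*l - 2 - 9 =-9*b + l*(9*b + 11) - 11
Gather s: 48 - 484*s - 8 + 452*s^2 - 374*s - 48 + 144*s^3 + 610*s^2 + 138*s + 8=144*s^3 + 1062*s^2 - 720*s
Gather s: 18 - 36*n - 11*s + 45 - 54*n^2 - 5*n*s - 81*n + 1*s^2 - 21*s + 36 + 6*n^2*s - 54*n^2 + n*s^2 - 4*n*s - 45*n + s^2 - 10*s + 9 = -108*n^2 - 162*n + s^2*(n + 2) + s*(6*n^2 - 9*n - 42) + 108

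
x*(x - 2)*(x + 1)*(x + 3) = x^4 + 2*x^3 - 5*x^2 - 6*x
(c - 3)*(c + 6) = c^2 + 3*c - 18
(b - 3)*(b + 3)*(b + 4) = b^3 + 4*b^2 - 9*b - 36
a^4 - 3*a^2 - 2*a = a*(a - 2)*(a + 1)^2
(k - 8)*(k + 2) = k^2 - 6*k - 16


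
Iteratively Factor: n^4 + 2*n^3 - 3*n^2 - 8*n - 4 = (n + 2)*(n^3 - 3*n - 2) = (n + 1)*(n + 2)*(n^2 - n - 2) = (n - 2)*(n + 1)*(n + 2)*(n + 1)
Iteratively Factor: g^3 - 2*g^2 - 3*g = (g - 3)*(g^2 + g) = (g - 3)*(g + 1)*(g)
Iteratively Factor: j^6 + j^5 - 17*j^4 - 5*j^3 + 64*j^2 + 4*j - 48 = (j + 4)*(j^5 - 3*j^4 - 5*j^3 + 15*j^2 + 4*j - 12) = (j - 3)*(j + 4)*(j^4 - 5*j^2 + 4) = (j - 3)*(j + 1)*(j + 4)*(j^3 - j^2 - 4*j + 4) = (j - 3)*(j - 2)*(j + 1)*(j + 4)*(j^2 + j - 2) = (j - 3)*(j - 2)*(j - 1)*(j + 1)*(j + 4)*(j + 2)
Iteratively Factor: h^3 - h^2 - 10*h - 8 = (h - 4)*(h^2 + 3*h + 2) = (h - 4)*(h + 1)*(h + 2)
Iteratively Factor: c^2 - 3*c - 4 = (c + 1)*(c - 4)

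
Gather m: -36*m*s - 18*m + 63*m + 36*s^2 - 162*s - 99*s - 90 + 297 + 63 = m*(45 - 36*s) + 36*s^2 - 261*s + 270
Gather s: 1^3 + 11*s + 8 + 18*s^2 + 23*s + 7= 18*s^2 + 34*s + 16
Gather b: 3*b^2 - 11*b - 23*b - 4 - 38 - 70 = 3*b^2 - 34*b - 112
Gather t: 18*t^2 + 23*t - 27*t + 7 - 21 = 18*t^2 - 4*t - 14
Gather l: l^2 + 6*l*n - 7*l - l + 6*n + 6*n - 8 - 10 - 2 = l^2 + l*(6*n - 8) + 12*n - 20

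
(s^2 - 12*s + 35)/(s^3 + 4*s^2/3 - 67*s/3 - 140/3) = 3*(s - 7)/(3*s^2 + 19*s + 28)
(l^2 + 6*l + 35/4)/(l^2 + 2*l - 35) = (l^2 + 6*l + 35/4)/(l^2 + 2*l - 35)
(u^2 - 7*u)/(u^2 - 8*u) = (u - 7)/(u - 8)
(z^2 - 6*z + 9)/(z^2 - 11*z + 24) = (z - 3)/(z - 8)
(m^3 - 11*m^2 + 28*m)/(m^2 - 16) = m*(m - 7)/(m + 4)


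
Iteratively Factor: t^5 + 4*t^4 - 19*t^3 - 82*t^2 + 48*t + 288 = (t - 4)*(t^4 + 8*t^3 + 13*t^2 - 30*t - 72) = (t - 4)*(t + 3)*(t^3 + 5*t^2 - 2*t - 24) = (t - 4)*(t + 3)*(t + 4)*(t^2 + t - 6) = (t - 4)*(t + 3)^2*(t + 4)*(t - 2)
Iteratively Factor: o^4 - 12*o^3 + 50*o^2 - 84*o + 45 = (o - 5)*(o^3 - 7*o^2 + 15*o - 9) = (o - 5)*(o - 3)*(o^2 - 4*o + 3) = (o - 5)*(o - 3)*(o - 1)*(o - 3)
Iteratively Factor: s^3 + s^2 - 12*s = (s - 3)*(s^2 + 4*s) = s*(s - 3)*(s + 4)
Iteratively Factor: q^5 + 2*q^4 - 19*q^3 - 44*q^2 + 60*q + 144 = (q + 3)*(q^4 - q^3 - 16*q^2 + 4*q + 48) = (q + 2)*(q + 3)*(q^3 - 3*q^2 - 10*q + 24) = (q - 4)*(q + 2)*(q + 3)*(q^2 + q - 6) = (q - 4)*(q - 2)*(q + 2)*(q + 3)*(q + 3)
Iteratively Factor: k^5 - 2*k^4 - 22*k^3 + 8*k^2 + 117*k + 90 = (k + 2)*(k^4 - 4*k^3 - 14*k^2 + 36*k + 45) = (k + 2)*(k + 3)*(k^3 - 7*k^2 + 7*k + 15) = (k + 1)*(k + 2)*(k + 3)*(k^2 - 8*k + 15) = (k - 3)*(k + 1)*(k + 2)*(k + 3)*(k - 5)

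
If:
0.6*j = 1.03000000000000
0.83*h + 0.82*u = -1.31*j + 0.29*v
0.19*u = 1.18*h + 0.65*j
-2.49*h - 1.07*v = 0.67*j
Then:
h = -1.12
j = 1.72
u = -1.07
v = 1.53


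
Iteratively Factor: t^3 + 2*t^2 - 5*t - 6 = (t + 1)*(t^2 + t - 6) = (t + 1)*(t + 3)*(t - 2)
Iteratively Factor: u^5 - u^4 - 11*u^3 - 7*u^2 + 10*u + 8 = (u + 1)*(u^4 - 2*u^3 - 9*u^2 + 2*u + 8) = (u - 4)*(u + 1)*(u^3 + 2*u^2 - u - 2) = (u - 4)*(u + 1)*(u + 2)*(u^2 - 1) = (u - 4)*(u - 1)*(u + 1)*(u + 2)*(u + 1)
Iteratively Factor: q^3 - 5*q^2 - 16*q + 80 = (q - 4)*(q^2 - q - 20) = (q - 4)*(q + 4)*(q - 5)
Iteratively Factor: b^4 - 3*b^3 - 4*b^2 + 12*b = (b + 2)*(b^3 - 5*b^2 + 6*b) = (b - 3)*(b + 2)*(b^2 - 2*b) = b*(b - 3)*(b + 2)*(b - 2)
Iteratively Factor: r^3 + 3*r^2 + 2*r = (r + 2)*(r^2 + r) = r*(r + 2)*(r + 1)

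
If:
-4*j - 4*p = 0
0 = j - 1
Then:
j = 1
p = -1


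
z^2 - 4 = (z - 2)*(z + 2)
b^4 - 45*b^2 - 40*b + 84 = (b - 7)*(b - 1)*(b + 2)*(b + 6)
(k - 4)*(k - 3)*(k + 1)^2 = k^4 - 5*k^3 - k^2 + 17*k + 12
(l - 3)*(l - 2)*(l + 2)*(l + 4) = l^4 + l^3 - 16*l^2 - 4*l + 48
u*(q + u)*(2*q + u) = 2*q^2*u + 3*q*u^2 + u^3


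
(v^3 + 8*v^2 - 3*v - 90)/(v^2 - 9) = (v^2 + 11*v + 30)/(v + 3)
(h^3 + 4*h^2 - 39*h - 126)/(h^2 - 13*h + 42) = (h^2 + 10*h + 21)/(h - 7)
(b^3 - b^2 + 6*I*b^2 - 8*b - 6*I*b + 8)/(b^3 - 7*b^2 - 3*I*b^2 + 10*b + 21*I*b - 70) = (b^2 + b*(-1 + 4*I) - 4*I)/(b^2 - b*(7 + 5*I) + 35*I)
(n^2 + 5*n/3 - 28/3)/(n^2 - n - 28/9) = 3*(n + 4)/(3*n + 4)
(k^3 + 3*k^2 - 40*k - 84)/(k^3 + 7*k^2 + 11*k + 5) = (k^3 + 3*k^2 - 40*k - 84)/(k^3 + 7*k^2 + 11*k + 5)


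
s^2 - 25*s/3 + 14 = (s - 6)*(s - 7/3)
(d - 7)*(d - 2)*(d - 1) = d^3 - 10*d^2 + 23*d - 14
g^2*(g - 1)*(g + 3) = g^4 + 2*g^3 - 3*g^2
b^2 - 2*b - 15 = (b - 5)*(b + 3)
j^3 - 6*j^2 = j^2*(j - 6)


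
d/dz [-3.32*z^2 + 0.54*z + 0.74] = 0.54 - 6.64*z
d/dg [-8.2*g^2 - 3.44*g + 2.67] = -16.4*g - 3.44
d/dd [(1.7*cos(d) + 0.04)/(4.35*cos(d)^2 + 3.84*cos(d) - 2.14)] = (7.395*cos(d)^2 + 0.348*cos(d) + 3.7916)*sin(d)/(18.9225*cos(d)^4 + 33.408*cos(d)^3 - 3.8724*cos(d)^2 - 16.4352*cos(d) + 4.5796)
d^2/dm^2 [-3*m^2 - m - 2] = -6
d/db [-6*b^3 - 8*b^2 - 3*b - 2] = -18*b^2 - 16*b - 3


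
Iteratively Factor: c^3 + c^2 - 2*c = (c + 2)*(c^2 - c) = c*(c + 2)*(c - 1)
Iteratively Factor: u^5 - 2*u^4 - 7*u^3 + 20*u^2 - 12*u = (u - 2)*(u^4 - 7*u^2 + 6*u) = u*(u - 2)*(u^3 - 7*u + 6) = u*(u - 2)^2*(u^2 + 2*u - 3) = u*(u - 2)^2*(u + 3)*(u - 1)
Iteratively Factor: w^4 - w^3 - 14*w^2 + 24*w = (w)*(w^3 - w^2 - 14*w + 24) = w*(w - 3)*(w^2 + 2*w - 8) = w*(w - 3)*(w + 4)*(w - 2)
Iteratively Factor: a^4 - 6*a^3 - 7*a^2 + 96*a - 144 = (a - 3)*(a^3 - 3*a^2 - 16*a + 48) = (a - 4)*(a - 3)*(a^2 + a - 12) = (a - 4)*(a - 3)^2*(a + 4)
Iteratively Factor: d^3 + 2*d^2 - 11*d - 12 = (d - 3)*(d^2 + 5*d + 4) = (d - 3)*(d + 1)*(d + 4)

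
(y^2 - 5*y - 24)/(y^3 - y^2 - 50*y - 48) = (y + 3)/(y^2 + 7*y + 6)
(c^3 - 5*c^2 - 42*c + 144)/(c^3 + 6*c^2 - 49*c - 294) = (c^2 - 11*c + 24)/(c^2 - 49)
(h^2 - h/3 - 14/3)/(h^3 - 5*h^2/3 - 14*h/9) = 3*(h + 2)/(h*(3*h + 2))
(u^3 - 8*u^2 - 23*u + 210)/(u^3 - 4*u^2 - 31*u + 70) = (u - 6)/(u - 2)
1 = 1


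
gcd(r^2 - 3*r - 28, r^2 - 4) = 1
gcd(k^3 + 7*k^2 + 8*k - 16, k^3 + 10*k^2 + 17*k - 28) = k^2 + 3*k - 4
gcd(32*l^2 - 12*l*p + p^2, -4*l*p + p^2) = -4*l + p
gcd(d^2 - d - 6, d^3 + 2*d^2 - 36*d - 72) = d + 2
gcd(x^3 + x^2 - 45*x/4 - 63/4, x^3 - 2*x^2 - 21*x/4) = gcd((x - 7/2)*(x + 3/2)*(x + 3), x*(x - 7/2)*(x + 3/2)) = x^2 - 2*x - 21/4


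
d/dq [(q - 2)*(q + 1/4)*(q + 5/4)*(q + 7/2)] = 4*q^3 + 9*q^2 - 71*q/8 - 321/32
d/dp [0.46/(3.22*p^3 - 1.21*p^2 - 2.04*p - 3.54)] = (-4.4436*p^2 + 1.1132*p + 0.9384)/(-3.22*p^3 + 1.21*p^2 + 2.04*p + 3.54)^2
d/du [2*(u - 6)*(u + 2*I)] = 4*u - 12 + 4*I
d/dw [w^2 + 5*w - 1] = 2*w + 5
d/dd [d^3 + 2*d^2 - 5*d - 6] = 3*d^2 + 4*d - 5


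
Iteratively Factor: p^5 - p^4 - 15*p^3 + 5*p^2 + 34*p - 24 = (p + 3)*(p^4 - 4*p^3 - 3*p^2 + 14*p - 8) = (p - 4)*(p + 3)*(p^3 - 3*p + 2) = (p - 4)*(p - 1)*(p + 3)*(p^2 + p - 2) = (p - 4)*(p - 1)*(p + 2)*(p + 3)*(p - 1)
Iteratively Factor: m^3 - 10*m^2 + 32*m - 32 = (m - 4)*(m^2 - 6*m + 8) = (m - 4)*(m - 2)*(m - 4)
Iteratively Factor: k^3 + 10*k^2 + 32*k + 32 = (k + 4)*(k^2 + 6*k + 8) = (k + 2)*(k + 4)*(k + 4)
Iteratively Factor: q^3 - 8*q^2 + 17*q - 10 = (q - 1)*(q^2 - 7*q + 10) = (q - 2)*(q - 1)*(q - 5)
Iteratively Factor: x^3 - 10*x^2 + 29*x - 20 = (x - 1)*(x^2 - 9*x + 20) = (x - 5)*(x - 1)*(x - 4)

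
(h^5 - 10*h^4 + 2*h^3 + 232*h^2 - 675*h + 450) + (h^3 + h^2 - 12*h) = h^5 - 10*h^4 + 3*h^3 + 233*h^2 - 687*h + 450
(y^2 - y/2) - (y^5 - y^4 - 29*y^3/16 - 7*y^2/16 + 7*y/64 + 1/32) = -y^5 + y^4 + 29*y^3/16 + 23*y^2/16 - 39*y/64 - 1/32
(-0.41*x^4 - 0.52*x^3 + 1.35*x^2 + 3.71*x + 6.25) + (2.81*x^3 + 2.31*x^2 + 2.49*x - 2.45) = -0.41*x^4 + 2.29*x^3 + 3.66*x^2 + 6.2*x + 3.8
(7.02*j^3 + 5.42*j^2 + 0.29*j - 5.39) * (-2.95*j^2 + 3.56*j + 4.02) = -20.709*j^5 + 9.0022*j^4 + 46.6601*j^3 + 38.7213*j^2 - 18.0226*j - 21.6678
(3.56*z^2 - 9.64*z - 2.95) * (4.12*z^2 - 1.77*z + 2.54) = 14.6672*z^4 - 46.018*z^3 + 13.9512*z^2 - 19.2641*z - 7.493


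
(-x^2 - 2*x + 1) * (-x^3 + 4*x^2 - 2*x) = x^5 - 2*x^4 - 7*x^3 + 8*x^2 - 2*x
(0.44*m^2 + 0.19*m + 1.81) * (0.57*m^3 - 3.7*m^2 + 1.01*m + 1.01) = 0.2508*m^5 - 1.5197*m^4 + 0.7731*m^3 - 6.0607*m^2 + 2.02*m + 1.8281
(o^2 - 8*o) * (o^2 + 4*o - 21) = o^4 - 4*o^3 - 53*o^2 + 168*o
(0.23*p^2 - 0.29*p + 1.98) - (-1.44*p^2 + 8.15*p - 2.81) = 1.67*p^2 - 8.44*p + 4.79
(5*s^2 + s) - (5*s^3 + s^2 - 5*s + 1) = -5*s^3 + 4*s^2 + 6*s - 1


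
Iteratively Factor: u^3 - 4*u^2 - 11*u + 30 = (u + 3)*(u^2 - 7*u + 10) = (u - 2)*(u + 3)*(u - 5)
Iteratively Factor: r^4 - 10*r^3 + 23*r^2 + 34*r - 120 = (r - 3)*(r^3 - 7*r^2 + 2*r + 40) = (r - 3)*(r + 2)*(r^2 - 9*r + 20) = (r - 4)*(r - 3)*(r + 2)*(r - 5)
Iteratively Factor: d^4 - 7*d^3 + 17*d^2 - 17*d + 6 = (d - 1)*(d^3 - 6*d^2 + 11*d - 6) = (d - 2)*(d - 1)*(d^2 - 4*d + 3) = (d - 3)*(d - 2)*(d - 1)*(d - 1)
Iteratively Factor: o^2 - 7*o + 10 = (o - 5)*(o - 2)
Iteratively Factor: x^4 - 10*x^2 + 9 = (x + 3)*(x^3 - 3*x^2 - x + 3) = (x - 3)*(x + 3)*(x^2 - 1) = (x - 3)*(x - 1)*(x + 3)*(x + 1)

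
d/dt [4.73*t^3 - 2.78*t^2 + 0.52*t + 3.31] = 14.19*t^2 - 5.56*t + 0.52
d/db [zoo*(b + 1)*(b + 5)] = zoo*(b + 3)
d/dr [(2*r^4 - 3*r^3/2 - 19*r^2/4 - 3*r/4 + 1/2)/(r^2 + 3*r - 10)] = (8*r^3 + 65*r^2 + 50*r + 3)/(2*(r^2 + 10*r + 25))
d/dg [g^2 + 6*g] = 2*g + 6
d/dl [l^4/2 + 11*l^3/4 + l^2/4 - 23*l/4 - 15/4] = 2*l^3 + 33*l^2/4 + l/2 - 23/4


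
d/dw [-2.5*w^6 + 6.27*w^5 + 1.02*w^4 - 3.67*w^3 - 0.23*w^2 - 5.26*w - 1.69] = -15.0*w^5 + 31.35*w^4 + 4.08*w^3 - 11.01*w^2 - 0.46*w - 5.26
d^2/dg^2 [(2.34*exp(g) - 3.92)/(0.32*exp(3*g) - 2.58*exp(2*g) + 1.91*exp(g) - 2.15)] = (0.958464*exp(6*g) - 9.40838399999999*exp(5*g) + 45.455016*exp(4*g) - 76.704148*exp(3*g) - 44.201592*exp(2*g) + 82.285618*exp(g) - 5.28083)*exp(g)/(0.032768*exp(9*g) - 0.792576*exp(8*g) + 6.976896*exp(7*g) - 27.295368*exp(6*g) + 52.293588*exp(5*g) - 79.054554*exp(4*g) + 74.974091*exp(3*g) - 59.308395*exp(2*g) + 26.486925*exp(g) - 9.938375)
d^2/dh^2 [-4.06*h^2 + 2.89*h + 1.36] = -8.12000000000000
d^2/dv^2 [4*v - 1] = 0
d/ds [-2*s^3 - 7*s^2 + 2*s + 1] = -6*s^2 - 14*s + 2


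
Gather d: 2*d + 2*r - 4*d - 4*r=-2*d - 2*r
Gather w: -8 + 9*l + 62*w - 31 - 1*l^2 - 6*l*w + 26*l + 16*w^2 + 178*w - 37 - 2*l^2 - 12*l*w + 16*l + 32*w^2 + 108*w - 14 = -3*l^2 + 51*l + 48*w^2 + w*(348 - 18*l) - 90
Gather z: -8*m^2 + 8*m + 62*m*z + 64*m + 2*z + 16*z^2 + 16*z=-8*m^2 + 72*m + 16*z^2 + z*(62*m + 18)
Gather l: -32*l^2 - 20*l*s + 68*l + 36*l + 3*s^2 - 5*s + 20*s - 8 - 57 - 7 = -32*l^2 + l*(104 - 20*s) + 3*s^2 + 15*s - 72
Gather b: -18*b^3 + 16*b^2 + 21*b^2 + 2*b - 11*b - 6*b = -18*b^3 + 37*b^2 - 15*b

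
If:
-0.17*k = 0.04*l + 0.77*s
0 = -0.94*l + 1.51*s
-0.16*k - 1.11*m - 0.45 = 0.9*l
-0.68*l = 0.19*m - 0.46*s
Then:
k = -0.73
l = 0.24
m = -0.49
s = 0.15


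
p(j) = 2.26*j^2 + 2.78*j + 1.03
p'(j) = 4.52*j + 2.78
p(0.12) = 1.40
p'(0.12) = 3.32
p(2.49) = 21.96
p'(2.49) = 14.03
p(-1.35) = 1.40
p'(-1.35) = -3.32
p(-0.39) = 0.29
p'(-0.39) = 1.02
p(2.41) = 20.86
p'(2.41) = 13.67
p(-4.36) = 31.87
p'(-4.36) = -16.93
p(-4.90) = 41.67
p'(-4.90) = -19.37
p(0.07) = 1.24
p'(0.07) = 3.10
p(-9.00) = 159.07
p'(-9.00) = -37.90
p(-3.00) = 13.03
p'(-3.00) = -10.78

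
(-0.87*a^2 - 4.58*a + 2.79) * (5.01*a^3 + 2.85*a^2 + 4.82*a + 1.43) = -4.3587*a^5 - 25.4253*a^4 - 3.2685*a^3 - 15.3682*a^2 + 6.8984*a + 3.9897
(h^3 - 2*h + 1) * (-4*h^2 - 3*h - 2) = -4*h^5 - 3*h^4 + 6*h^3 + 2*h^2 + h - 2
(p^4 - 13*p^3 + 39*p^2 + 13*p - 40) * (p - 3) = p^5 - 16*p^4 + 78*p^3 - 104*p^2 - 79*p + 120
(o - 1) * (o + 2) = o^2 + o - 2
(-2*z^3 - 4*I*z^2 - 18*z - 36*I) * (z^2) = -2*z^5 - 4*I*z^4 - 18*z^3 - 36*I*z^2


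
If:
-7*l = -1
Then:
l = 1/7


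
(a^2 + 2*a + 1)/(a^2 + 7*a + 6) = (a + 1)/(a + 6)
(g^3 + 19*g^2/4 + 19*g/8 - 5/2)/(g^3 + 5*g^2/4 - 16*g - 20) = (g - 1/2)/(g - 4)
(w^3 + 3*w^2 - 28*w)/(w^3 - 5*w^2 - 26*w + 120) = w*(w + 7)/(w^2 - w - 30)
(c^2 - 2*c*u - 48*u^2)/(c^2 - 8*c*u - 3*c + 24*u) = (c + 6*u)/(c - 3)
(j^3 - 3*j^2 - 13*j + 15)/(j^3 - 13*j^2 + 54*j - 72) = (j^3 - 3*j^2 - 13*j + 15)/(j^3 - 13*j^2 + 54*j - 72)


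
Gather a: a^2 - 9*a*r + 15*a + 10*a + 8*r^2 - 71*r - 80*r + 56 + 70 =a^2 + a*(25 - 9*r) + 8*r^2 - 151*r + 126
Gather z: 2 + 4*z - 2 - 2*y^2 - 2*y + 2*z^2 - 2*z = -2*y^2 - 2*y + 2*z^2 + 2*z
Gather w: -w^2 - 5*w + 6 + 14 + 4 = -w^2 - 5*w + 24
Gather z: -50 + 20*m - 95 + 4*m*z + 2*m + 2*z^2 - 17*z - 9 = 22*m + 2*z^2 + z*(4*m - 17) - 154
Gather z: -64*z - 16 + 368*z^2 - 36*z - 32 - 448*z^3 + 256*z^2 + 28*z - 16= -448*z^3 + 624*z^2 - 72*z - 64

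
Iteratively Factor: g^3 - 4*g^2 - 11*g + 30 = (g - 5)*(g^2 + g - 6) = (g - 5)*(g - 2)*(g + 3)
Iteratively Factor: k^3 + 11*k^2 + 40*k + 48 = (k + 4)*(k^2 + 7*k + 12) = (k + 4)^2*(k + 3)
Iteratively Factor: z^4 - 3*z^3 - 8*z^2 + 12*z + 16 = (z + 1)*(z^3 - 4*z^2 - 4*z + 16) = (z + 1)*(z + 2)*(z^2 - 6*z + 8) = (z - 4)*(z + 1)*(z + 2)*(z - 2)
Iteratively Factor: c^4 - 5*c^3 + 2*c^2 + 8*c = (c - 2)*(c^3 - 3*c^2 - 4*c) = (c - 4)*(c - 2)*(c^2 + c) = (c - 4)*(c - 2)*(c + 1)*(c)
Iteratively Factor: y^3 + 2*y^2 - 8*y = (y + 4)*(y^2 - 2*y) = (y - 2)*(y + 4)*(y)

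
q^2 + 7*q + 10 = (q + 2)*(q + 5)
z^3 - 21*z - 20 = (z - 5)*(z + 1)*(z + 4)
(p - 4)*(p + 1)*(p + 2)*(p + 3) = p^4 + 2*p^3 - 13*p^2 - 38*p - 24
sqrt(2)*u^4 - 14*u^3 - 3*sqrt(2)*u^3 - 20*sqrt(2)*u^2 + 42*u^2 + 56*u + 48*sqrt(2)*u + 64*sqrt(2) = (u - 4)*(u - 8*sqrt(2))*(u + sqrt(2))*(sqrt(2)*u + sqrt(2))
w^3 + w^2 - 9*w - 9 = (w - 3)*(w + 1)*(w + 3)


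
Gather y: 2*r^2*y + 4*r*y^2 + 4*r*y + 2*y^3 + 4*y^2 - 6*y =2*y^3 + y^2*(4*r + 4) + y*(2*r^2 + 4*r - 6)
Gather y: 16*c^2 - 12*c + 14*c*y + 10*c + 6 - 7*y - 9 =16*c^2 - 2*c + y*(14*c - 7) - 3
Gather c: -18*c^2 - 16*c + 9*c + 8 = -18*c^2 - 7*c + 8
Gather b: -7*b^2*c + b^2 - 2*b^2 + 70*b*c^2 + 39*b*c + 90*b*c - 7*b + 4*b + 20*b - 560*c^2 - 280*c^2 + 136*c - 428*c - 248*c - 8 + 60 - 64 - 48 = b^2*(-7*c - 1) + b*(70*c^2 + 129*c + 17) - 840*c^2 - 540*c - 60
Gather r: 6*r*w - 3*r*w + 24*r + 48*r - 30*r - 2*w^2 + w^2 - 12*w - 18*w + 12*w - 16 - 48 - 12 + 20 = r*(3*w + 42) - w^2 - 18*w - 56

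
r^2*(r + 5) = r^3 + 5*r^2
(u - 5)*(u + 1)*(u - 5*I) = u^3 - 4*u^2 - 5*I*u^2 - 5*u + 20*I*u + 25*I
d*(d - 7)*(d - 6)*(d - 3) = d^4 - 16*d^3 + 81*d^2 - 126*d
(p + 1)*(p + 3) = p^2 + 4*p + 3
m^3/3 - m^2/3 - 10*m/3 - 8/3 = (m/3 + 1/3)*(m - 4)*(m + 2)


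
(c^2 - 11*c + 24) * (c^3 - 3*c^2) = c^5 - 14*c^4 + 57*c^3 - 72*c^2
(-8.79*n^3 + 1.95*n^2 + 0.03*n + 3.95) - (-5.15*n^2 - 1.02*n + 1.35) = -8.79*n^3 + 7.1*n^2 + 1.05*n + 2.6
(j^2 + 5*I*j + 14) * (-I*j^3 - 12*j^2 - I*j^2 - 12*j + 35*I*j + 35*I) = -I*j^5 - 7*j^4 - I*j^4 - 7*j^3 - 39*I*j^3 - 343*j^2 - 39*I*j^2 - 343*j + 490*I*j + 490*I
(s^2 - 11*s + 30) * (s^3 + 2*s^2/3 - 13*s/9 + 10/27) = s^5 - 31*s^4/3 + 191*s^3/9 + 979*s^2/27 - 1280*s/27 + 100/9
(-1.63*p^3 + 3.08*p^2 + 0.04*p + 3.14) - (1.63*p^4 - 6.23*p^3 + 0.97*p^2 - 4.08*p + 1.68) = -1.63*p^4 + 4.6*p^3 + 2.11*p^2 + 4.12*p + 1.46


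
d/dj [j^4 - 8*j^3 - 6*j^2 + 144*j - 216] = 4*j^3 - 24*j^2 - 12*j + 144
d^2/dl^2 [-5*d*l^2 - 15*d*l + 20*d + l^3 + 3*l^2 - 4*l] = -10*d + 6*l + 6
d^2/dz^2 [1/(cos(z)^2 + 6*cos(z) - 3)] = 2*(-2*sin(z)^4 + 9*sin(z)^2*cos(z) + 25*sin(z)^2 + 16)/(cos(z)^2 + 6*cos(z) - 3)^3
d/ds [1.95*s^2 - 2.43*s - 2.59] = 3.9*s - 2.43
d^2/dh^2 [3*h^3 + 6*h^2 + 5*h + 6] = 18*h + 12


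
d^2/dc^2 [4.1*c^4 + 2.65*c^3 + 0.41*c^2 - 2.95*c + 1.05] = 49.2*c^2 + 15.9*c + 0.82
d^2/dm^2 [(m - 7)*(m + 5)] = 2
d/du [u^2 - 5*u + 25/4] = 2*u - 5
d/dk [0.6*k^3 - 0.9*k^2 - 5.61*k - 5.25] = 1.8*k^2 - 1.8*k - 5.61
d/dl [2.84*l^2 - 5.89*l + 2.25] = 5.68*l - 5.89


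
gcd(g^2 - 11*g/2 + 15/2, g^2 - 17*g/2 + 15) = g - 5/2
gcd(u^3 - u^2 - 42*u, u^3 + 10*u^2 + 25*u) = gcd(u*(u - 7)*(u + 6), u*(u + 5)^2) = u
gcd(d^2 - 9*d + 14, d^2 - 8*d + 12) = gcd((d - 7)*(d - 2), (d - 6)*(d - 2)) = d - 2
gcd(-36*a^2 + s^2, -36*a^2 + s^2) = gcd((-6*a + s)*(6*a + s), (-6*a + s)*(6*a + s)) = -36*a^2 + s^2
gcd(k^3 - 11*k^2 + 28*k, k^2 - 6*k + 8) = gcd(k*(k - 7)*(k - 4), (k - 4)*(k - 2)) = k - 4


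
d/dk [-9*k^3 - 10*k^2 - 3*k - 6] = -27*k^2 - 20*k - 3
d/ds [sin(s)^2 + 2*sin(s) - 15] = 2*(sin(s) + 1)*cos(s)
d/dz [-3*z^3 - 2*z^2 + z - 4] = -9*z^2 - 4*z + 1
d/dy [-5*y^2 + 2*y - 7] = 2 - 10*y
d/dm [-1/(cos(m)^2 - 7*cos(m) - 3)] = (7 - 2*cos(m))*sin(m)/(sin(m)^2 + 7*cos(m) + 2)^2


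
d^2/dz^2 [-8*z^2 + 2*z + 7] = -16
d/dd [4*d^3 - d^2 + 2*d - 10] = 12*d^2 - 2*d + 2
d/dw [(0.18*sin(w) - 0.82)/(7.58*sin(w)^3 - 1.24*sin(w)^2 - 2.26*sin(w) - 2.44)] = (-2.7288*sin(w)^3 + 18.87*sin(w)^2 - 2.0336*sin(w) - 2.2924)*cos(w)/(57.4564*sin(w)^6 - 18.7984*sin(w)^5 - 32.724*sin(w)^4 - 31.3856*sin(w)^3 + 11.1588*sin(w)^2 + 11.0288*sin(w) + 5.9536)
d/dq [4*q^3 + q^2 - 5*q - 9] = 12*q^2 + 2*q - 5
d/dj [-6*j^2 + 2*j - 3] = 2 - 12*j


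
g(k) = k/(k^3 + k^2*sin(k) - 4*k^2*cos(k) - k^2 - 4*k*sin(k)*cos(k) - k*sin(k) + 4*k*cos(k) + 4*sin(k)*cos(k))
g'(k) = k*(-4*k^2*sin(k) - k^2*cos(k) - 3*k^2 - 4*k*sin(k)^2 + 2*k*sin(k) + 4*k*cos(k)^2 + 9*k*cos(k) + 2*k + 4*sin(k)^2 + 4*sin(k)*cos(k) + sin(k) - 4*cos(k)^2 - 4*cos(k))/(k^3 + k^2*sin(k) - 4*k^2*cos(k) - k^2 - 4*k*sin(k)*cos(k) - k*sin(k) + 4*k*cos(k) + 4*sin(k)*cos(k))^2 + 1/(k^3 + k^2*sin(k) - 4*k^2*cos(k) - k^2 - 4*k*sin(k)*cos(k) - k*sin(k) + 4*k*cos(k) + 4*sin(k)*cos(k)) = (-4*k^3*sin(k) - k^3*cos(k) - 2*k^3 + 3*k^2*sin(k) + 5*k^2*cos(k) + 4*k^2*cos(2*k) + k^2 - 4*k*cos(2*k) + 2*sin(2*k))/((k - 1)^2*(k + sin(k))^2*(k - 4*cos(k))^2)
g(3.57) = 0.06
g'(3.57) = -0.00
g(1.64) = 0.51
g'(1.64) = -1.98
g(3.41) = 0.06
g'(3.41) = -0.01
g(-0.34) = 0.09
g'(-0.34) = 0.06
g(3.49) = 0.06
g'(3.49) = -0.01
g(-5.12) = 0.03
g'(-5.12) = 0.03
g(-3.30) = -0.38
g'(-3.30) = 0.97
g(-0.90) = 0.08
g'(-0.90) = -0.02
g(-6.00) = 0.02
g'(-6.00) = 0.01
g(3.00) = 0.07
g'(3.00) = -0.03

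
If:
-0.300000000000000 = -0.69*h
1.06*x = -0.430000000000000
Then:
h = 0.43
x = -0.41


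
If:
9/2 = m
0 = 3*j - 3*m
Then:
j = 9/2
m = 9/2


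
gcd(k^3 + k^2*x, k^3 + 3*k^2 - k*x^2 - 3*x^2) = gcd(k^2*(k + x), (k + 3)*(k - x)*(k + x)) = k + x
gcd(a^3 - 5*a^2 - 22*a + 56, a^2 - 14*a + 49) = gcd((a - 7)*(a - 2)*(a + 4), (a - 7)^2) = a - 7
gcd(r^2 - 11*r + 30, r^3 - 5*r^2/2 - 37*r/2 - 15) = r - 6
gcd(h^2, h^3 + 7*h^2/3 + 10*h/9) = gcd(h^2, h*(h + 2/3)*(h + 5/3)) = h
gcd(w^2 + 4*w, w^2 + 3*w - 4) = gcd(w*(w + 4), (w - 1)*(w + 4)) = w + 4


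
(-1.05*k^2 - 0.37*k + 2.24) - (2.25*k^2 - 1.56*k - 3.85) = -3.3*k^2 + 1.19*k + 6.09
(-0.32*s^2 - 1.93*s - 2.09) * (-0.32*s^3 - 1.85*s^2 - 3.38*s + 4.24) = 0.1024*s^5 + 1.2096*s^4 + 5.3209*s^3 + 9.0331*s^2 - 1.119*s - 8.8616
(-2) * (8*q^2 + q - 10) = -16*q^2 - 2*q + 20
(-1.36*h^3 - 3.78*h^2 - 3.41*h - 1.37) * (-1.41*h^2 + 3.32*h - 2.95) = 1.9176*h^5 + 0.8146*h^4 - 3.7295*h^3 + 1.7615*h^2 + 5.5111*h + 4.0415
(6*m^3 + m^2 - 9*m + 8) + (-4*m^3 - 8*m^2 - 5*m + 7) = 2*m^3 - 7*m^2 - 14*m + 15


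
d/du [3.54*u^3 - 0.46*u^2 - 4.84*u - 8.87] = 10.62*u^2 - 0.92*u - 4.84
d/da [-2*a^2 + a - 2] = 1 - 4*a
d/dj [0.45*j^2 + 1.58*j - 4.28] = 0.9*j + 1.58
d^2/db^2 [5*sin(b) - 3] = -5*sin(b)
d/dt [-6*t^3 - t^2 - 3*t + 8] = -18*t^2 - 2*t - 3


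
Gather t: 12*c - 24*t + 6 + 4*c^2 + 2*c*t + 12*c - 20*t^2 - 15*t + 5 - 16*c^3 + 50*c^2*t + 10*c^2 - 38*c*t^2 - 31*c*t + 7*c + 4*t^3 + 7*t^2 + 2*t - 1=-16*c^3 + 14*c^2 + 31*c + 4*t^3 + t^2*(-38*c - 13) + t*(50*c^2 - 29*c - 37) + 10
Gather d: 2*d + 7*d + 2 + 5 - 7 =9*d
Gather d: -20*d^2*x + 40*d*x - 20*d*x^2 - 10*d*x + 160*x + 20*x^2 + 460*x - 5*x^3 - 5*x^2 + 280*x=-20*d^2*x + d*(-20*x^2 + 30*x) - 5*x^3 + 15*x^2 + 900*x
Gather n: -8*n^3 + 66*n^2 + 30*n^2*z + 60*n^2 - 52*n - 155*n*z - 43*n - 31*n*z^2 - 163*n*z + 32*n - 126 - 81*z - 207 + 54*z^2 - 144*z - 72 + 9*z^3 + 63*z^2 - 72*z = -8*n^3 + n^2*(30*z + 126) + n*(-31*z^2 - 318*z - 63) + 9*z^3 + 117*z^2 - 297*z - 405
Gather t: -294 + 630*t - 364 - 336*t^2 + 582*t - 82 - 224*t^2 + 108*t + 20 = -560*t^2 + 1320*t - 720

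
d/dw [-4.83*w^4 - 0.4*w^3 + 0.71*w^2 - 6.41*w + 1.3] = -19.32*w^3 - 1.2*w^2 + 1.42*w - 6.41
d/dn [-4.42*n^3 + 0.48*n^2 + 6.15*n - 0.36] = -13.26*n^2 + 0.96*n + 6.15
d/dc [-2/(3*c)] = 2/(3*c^2)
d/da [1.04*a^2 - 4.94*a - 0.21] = 2.08*a - 4.94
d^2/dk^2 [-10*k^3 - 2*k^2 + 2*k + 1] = -60*k - 4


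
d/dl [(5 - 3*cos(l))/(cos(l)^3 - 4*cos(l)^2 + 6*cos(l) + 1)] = 16*(-6*cos(l)^3 + 27*cos(l)^2 - 40*cos(l) + 33)*sin(l)/(16*sin(l)^2 + 27*cos(l) + cos(3*l) - 12)^2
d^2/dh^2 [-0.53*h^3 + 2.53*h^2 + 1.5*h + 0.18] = 5.06 - 3.18*h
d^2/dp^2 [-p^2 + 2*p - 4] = -2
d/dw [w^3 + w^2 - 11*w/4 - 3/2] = 3*w^2 + 2*w - 11/4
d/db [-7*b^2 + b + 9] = 1 - 14*b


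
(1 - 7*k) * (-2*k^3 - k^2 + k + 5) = 14*k^4 + 5*k^3 - 8*k^2 - 34*k + 5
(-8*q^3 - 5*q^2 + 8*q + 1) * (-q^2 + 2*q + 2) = 8*q^5 - 11*q^4 - 34*q^3 + 5*q^2 + 18*q + 2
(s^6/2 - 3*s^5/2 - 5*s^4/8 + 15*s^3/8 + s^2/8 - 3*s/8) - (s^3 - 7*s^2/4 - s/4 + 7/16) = s^6/2 - 3*s^5/2 - 5*s^4/8 + 7*s^3/8 + 15*s^2/8 - s/8 - 7/16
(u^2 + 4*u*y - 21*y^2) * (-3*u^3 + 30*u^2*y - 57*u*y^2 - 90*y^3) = -3*u^5 + 18*u^4*y + 126*u^3*y^2 - 948*u^2*y^3 + 837*u*y^4 + 1890*y^5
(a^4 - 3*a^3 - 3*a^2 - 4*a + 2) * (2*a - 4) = 2*a^5 - 10*a^4 + 6*a^3 + 4*a^2 + 20*a - 8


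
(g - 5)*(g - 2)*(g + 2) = g^3 - 5*g^2 - 4*g + 20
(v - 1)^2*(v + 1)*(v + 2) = v^4 + v^3 - 3*v^2 - v + 2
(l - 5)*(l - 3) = l^2 - 8*l + 15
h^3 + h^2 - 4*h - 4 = (h - 2)*(h + 1)*(h + 2)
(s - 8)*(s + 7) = s^2 - s - 56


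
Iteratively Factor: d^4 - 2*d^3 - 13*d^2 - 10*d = (d + 2)*(d^3 - 4*d^2 - 5*d) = (d + 1)*(d + 2)*(d^2 - 5*d) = d*(d + 1)*(d + 2)*(d - 5)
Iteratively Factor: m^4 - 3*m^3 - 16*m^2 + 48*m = (m - 4)*(m^3 + m^2 - 12*m) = m*(m - 4)*(m^2 + m - 12) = m*(m - 4)*(m + 4)*(m - 3)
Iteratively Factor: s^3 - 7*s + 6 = (s + 3)*(s^2 - 3*s + 2) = (s - 1)*(s + 3)*(s - 2)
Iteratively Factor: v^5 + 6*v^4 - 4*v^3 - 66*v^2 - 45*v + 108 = (v - 1)*(v^4 + 7*v^3 + 3*v^2 - 63*v - 108) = (v - 3)*(v - 1)*(v^3 + 10*v^2 + 33*v + 36) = (v - 3)*(v - 1)*(v + 4)*(v^2 + 6*v + 9) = (v - 3)*(v - 1)*(v + 3)*(v + 4)*(v + 3)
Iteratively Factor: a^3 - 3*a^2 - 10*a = (a)*(a^2 - 3*a - 10) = a*(a + 2)*(a - 5)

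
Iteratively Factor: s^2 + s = (s)*(s + 1)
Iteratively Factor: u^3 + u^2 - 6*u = (u)*(u^2 + u - 6) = u*(u + 3)*(u - 2)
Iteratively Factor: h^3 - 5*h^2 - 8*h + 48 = (h - 4)*(h^2 - h - 12) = (h - 4)^2*(h + 3)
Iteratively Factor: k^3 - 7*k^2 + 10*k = (k - 5)*(k^2 - 2*k) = (k - 5)*(k - 2)*(k)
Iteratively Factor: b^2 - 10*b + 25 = (b - 5)*(b - 5)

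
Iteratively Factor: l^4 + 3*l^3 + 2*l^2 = (l + 2)*(l^3 + l^2) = (l + 1)*(l + 2)*(l^2) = l*(l + 1)*(l + 2)*(l)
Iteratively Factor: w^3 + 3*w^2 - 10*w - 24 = (w + 2)*(w^2 + w - 12) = (w + 2)*(w + 4)*(w - 3)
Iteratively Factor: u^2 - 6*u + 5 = (u - 5)*(u - 1)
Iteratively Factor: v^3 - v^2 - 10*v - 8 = (v + 1)*(v^2 - 2*v - 8) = (v + 1)*(v + 2)*(v - 4)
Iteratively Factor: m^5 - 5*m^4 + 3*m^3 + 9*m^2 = (m + 1)*(m^4 - 6*m^3 + 9*m^2) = (m - 3)*(m + 1)*(m^3 - 3*m^2) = m*(m - 3)*(m + 1)*(m^2 - 3*m) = m^2*(m - 3)*(m + 1)*(m - 3)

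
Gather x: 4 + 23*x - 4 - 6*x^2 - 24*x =-6*x^2 - x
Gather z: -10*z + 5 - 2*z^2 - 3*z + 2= -2*z^2 - 13*z + 7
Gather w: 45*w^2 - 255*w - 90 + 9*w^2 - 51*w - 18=54*w^2 - 306*w - 108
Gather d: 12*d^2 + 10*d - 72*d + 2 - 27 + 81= 12*d^2 - 62*d + 56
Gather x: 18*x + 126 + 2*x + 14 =20*x + 140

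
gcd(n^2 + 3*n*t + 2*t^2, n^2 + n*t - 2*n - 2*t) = n + t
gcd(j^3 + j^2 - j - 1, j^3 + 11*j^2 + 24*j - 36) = j - 1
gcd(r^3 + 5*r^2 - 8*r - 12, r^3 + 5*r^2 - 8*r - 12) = r^3 + 5*r^2 - 8*r - 12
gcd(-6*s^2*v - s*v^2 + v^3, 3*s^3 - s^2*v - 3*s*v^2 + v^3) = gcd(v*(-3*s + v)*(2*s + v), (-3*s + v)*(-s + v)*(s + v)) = 3*s - v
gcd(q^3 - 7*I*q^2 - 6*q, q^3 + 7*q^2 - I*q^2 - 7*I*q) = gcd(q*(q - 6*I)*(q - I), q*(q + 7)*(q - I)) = q^2 - I*q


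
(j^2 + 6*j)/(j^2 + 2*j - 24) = j/(j - 4)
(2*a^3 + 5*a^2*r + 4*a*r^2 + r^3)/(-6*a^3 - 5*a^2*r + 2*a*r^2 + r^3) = (2*a^2 + 3*a*r + r^2)/(-6*a^2 + a*r + r^2)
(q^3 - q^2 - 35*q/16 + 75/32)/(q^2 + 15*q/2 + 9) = (16*q^2 - 40*q + 25)/(16*(q + 6))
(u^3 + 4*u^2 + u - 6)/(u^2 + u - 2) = u + 3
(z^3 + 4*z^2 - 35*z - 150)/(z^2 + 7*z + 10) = (z^2 - z - 30)/(z + 2)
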